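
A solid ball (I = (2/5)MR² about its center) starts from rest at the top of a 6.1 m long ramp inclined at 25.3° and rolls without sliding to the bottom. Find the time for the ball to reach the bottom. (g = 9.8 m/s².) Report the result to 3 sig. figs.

t ≈ 2.02 s

Here I = (2/5)MR², so the shape factor k = I/(MR²) = 0.4.
Along the incline Mg sinθ − f = Ma, and torque about the center fR = Iα = kMR²(a/R) gives f = kMa.
Hence a = g sinθ/(1+k) = 9.8×sin25.3°/1.4 = 2.992 m/s².
Starting from rest, L = ½at², so t = √(2L/a) = √(2×6.1/2.992) ≈ 2.02 s.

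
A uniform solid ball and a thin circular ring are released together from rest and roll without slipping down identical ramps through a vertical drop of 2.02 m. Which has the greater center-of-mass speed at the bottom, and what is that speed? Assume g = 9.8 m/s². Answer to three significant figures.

the uniform solid ball, at v ≈ 5.32 m/s

For rolling without slipping, Mgh = ½(1+k)Mv² where k = I/(MR²), so v = √(2gh/(1+k)).
Uniform solid ball: k = 0.4, giving v = √(2×9.8×2.02/1.4) = 5.318 m/s.
Thin circular ring: k = 1, giving v = √(2×9.8×2.02/2) = 4.449 m/s.
The smaller k wins: the uniform solid ball, at ≈ 5.32 m/s.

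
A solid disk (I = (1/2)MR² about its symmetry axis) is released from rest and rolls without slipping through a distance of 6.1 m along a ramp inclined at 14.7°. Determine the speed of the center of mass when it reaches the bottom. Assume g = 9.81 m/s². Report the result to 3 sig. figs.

v ≈ 4.50 m/s

The moment of inertia is (1/2)MR², giving k ≡ I/(MR²) = 0.5.
Rolling without slipping gives ω = v/R, so the total kinetic energy is ½Mv² + ½Iω² = ½(1+k)Mv² = (3/4)Mv².
The vertical drop is h = L sinθ = 6.1 × sin14.7° = 1.548 m.
Setting Mgh = (3/4)Mv² gives v = √(2gh/(1+k)) = √(2·9.81·1.548/1.5) ≈ 4.50 m/s.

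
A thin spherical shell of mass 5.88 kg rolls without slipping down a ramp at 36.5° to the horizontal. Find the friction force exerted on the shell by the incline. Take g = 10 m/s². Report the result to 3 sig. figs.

f ≈ 14.0 N

Here I = (2/3)MR², so the shape factor k = I/(MR²) = 2/3.
Translational: Mg sinθ − f = Ma. Rotational about the CM: fR = Iα = kMRa, so f = kMa.
Combining, a = g sinθ/(1+k) and f = kMa = kMg sinθ/(1+k).
f = (2/3) × 5.88 × 10 × sin36.5° / 1.667 ≈ 14.0 N.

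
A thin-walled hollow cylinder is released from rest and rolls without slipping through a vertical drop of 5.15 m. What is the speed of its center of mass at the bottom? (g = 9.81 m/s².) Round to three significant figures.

v ≈ 7.11 m/s

With I = MR², the ratio k = I/(MR²) is 1.
Since it rolls without slipping, ω = v/R and KE = ½Mv² + ½Iω² = ½(1+k)Mv² = Mv².
Setting Mgh = Mv² gives v = √(2gh/(1+k)) = √(2·9.81·5.15/2) ≈ 7.11 m/s.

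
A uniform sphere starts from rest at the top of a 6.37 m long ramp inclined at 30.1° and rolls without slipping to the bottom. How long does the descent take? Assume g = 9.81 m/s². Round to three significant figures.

t ≈ 1.90 s

With I = (2/5)MR², the ratio k = I/(MR²) is 0.4.
Along the incline Mg sinθ − f = Ma, and torque about the center fR = Iα = kMR²(a/R) gives f = kMa.
Hence a = g sinθ/(1+k) = 9.81×sin30.1°/1.4 = 3.514 m/s².
Starting from rest, L = ½at², so t = √(2L/a) = √(2×6.37/3.514) ≈ 1.90 s.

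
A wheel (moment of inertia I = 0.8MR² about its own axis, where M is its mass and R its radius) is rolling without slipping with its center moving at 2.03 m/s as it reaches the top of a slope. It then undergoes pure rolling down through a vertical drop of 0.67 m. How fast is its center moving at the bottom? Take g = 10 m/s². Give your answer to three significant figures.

For this body I = 0.8MR², i.e. k = I/(MR²) = 0.8.
Rolling without slipping gives ω = v/R, so the total kinetic energy is ½Mv² + ½Iω² = ½(1+k)Mv² = (9/10)Mv².
Energy conservation: (9/10)Mv₀² + Mgh = (9/10)Mv², so v² = v₀² + 2gh/(1+k).
v = √(2.03² + 2×10×0.67/1.8) = √11.57 ≈ 3.40 m/s.

v ≈ 3.40 m/s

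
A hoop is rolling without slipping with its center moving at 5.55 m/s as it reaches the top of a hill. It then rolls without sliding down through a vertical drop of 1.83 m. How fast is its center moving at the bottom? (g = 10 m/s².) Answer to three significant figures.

The moment of inertia is MR², giving k ≡ I/(MR²) = 1.
The rolling condition ω = v/R makes the rotational term ½I(v/R)² = ½kMv², so KE_total = ½(1+k)Mv² = Mv².
Conserving energy between top and bottom: Mv² = Mv₀² + Mgh, hence v² = v₀² + 2gh/(1+k).
v = √(5.55² + 2×10×1.83/2) = √49.1 ≈ 7.01 m/s.

v ≈ 7.01 m/s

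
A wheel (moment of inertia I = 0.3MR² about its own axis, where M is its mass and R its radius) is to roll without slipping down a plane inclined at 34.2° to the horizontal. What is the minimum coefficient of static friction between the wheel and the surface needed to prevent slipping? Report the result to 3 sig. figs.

μ_min ≈ 0.157

For this body I = 0.3MR², i.e. k = I/(MR²) = 0.3.
Translational: Mg sinθ − f = Ma. Rotational about the CM: fR = Iα = kMRa, so f = kMa.
These give a = g sinθ/(1+k) and the required friction f = kMg sinθ/(1+k).
The normal force is N = Mg cosθ, so μ_min = f/N = k tanθ/(1+k).
μ_min = 0.3 × tan34.2° / 1.3 ≈ 0.157.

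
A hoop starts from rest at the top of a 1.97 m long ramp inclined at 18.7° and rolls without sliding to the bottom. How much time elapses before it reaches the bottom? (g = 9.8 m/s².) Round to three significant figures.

t ≈ 1.58 s

The moment of inertia is MR², giving k ≡ I/(MR²) = 1.
Newton's second law down the slope: Mg sinθ − f = Ma. The torque equation fR = Iα (with α = a/R) gives f = kMa.
Hence a = g sinθ/(1+k) = 9.8×sin18.7°/2 = 1.571 m/s².
With constant a from rest, t = √(2L/a) = √(2·1.97/1.571) ≈ 1.58 s.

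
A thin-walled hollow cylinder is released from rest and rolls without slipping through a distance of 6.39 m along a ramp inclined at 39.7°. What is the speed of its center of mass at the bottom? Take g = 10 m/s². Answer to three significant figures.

The moment of inertia is MR², giving k ≡ I/(MR²) = 1.
Rolling without slipping gives ω = v/R, so the total kinetic energy is ½Mv² + ½Iω² = ½(1+k)Mv² = Mv².
The vertical drop is h = L sinθ = 6.39 × sin39.7° = 4.082 m.
Energy conservation: Mgh = Mv², so v = √(2gh/(1+k)) = √(2 × 10 × 4.082 / 2) ≈ 6.39 m/s.

v ≈ 6.39 m/s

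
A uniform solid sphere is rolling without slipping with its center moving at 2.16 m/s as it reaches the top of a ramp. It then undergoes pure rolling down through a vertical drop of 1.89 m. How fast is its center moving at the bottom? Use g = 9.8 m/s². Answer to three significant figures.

v ≈ 5.58 m/s

Here I = (2/5)MR², so the shape factor k = I/(MR²) = 0.4.
Since it rolls without slipping, ω = v/R and KE = ½Mv² + ½Iω² = ½(1+k)Mv² = (7/10)Mv².
Energy conservation: (7/10)Mv₀² + Mgh = (7/10)Mv², so v² = v₀² + 2gh/(1+k).
v = √(2.16² + 2×9.8×1.89/1.4) = √31.13 ≈ 5.58 m/s.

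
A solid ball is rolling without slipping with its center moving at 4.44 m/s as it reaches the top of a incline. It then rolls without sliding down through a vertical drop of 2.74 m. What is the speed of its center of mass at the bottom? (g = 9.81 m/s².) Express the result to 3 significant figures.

v ≈ 7.62 m/s

With I = (2/5)MR², the ratio k = I/(MR²) is 0.4.
Since it rolls without slipping, ω = v/R and KE = ½Mv² + ½Iω² = ½(1+k)Mv² = (7/10)Mv².
Energy conservation: (7/10)Mv₀² + Mgh = (7/10)Mv², so v² = v₀² + 2gh/(1+k).
v = √(4.44² + 2×9.81×2.74/1.4) = √58.11 ≈ 7.62 m/s.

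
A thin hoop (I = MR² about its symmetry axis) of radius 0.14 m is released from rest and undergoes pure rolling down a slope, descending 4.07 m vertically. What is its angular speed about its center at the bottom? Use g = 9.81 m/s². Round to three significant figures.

ω ≈ 45.1 rad/s

With I = MR², the ratio k = I/(MR²) is 1.
Rolling without slipping gives ω = v/R, so the total kinetic energy is ½Mv² + ½Iω² = ½(1+k)Mv² = Mv².
Energy conservation Mgh = ½(1+k)Mv² gives v = √(2gh/(1+k)) = √(2 × 9.81 × 4.07 / 2) = 6.319 m/s.
The angular speed follows from ω = v/R = 6.319/0.14 ≈ 45.1 rad/s.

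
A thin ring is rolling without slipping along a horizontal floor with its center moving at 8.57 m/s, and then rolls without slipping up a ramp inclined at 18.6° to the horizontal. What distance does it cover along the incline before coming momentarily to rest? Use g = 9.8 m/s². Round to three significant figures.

With I = MR², the ratio k = I/(MR²) is 1.
Rolling without slipping gives ω = v/R, so the total kinetic energy is ½Mv² + ½Iω² = ½(1+k)Mv² = Mv².
Setting this equal to Mgh gives the vertical rise h = (1+k)v₀²/(2g) = 2×8.57²/(2×9.8) = 7.494 m.
The distance along the slope is d = h/sinθ = 7.494/sin18.6° ≈ 23.5 m.

d ≈ 23.5 m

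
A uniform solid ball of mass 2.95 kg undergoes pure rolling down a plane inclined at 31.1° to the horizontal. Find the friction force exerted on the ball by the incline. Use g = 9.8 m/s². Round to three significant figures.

For this body I = (2/5)MR², i.e. k = I/(MR²) = 0.4.
Newton's second law down the slope: Mg sinθ − f = Ma. The torque equation fR = Iα (with α = a/R) gives f = kMa.
Combining, a = g sinθ/(1+k) and f = kMa = kMg sinθ/(1+k).
f = 0.4 × 2.95 × 9.8 × sin31.1° / 1.4 ≈ 4.27 N.

f ≈ 4.27 N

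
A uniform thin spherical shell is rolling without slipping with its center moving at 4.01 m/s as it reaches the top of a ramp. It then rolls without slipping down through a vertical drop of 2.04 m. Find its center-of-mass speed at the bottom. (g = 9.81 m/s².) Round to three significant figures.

v ≈ 6.33 m/s

For this body I = (2/3)MR², i.e. k = I/(MR²) = 2/3.
Rolling without slipping gives ω = v/R, so the total kinetic energy is ½Mv² + ½Iω² = ½(1+k)Mv² = (5/6)Mv².
Conserving energy between top and bottom: (5/6)Mv² = (5/6)Mv₀² + Mgh, hence v² = v₀² + 2gh/(1+k).
v = √(4.01² + 2×9.81×2.04/1.667) = √40.09 ≈ 6.33 m/s.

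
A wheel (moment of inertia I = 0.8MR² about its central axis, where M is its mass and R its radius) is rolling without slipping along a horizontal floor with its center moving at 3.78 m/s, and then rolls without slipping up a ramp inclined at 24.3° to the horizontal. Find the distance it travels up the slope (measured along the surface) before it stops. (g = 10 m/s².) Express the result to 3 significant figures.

d ≈ 3.12 m

The moment of inertia is 0.8MR², giving k ≡ I/(MR²) = 0.8.
The rolling condition ω = v/R makes the rotational term ½I(v/R)² = ½kMv², so KE_total = ½(1+k)Mv² = (9/10)Mv².
Setting this equal to Mgh gives the vertical rise h = (1+k)v₀²/(2g) = 1.8×3.78²/(2×10) = 1.286 m.
The distance along the slope is d = h/sinθ = 1.286/sin24.3° ≈ 3.12 m.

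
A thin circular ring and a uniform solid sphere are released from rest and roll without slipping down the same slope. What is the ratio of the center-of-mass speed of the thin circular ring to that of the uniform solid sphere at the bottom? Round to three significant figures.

v_ratio ≈ 0.837

Each satisfies Mgh = ½(1+k)Mv² with k = I/(MR²), so v ∝ 1/√(1+k).
For the thin circular ring k = 1; for the uniform solid sphere k = 0.4.
v₁/v₂ = √((1+k₂)/(1+k₁)) = √(1.4/2) ≈ 0.837.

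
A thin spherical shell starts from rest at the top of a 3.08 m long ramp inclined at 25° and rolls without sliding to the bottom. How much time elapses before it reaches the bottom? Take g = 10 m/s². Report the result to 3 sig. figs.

t ≈ 1.56 s

With I = (2/3)MR², the ratio k = I/(MR²) is 2/3.
Along the incline Mg sinθ − f = Ma, and torque about the center fR = Iα = kMR²(a/R) gives f = kMa.
Hence a = g sinθ/(1+k) = 10×sin25°/1.667 = 2.536 m/s².
With constant a from rest, t = √(2L/a) = √(2·3.08/2.536) ≈ 1.56 s.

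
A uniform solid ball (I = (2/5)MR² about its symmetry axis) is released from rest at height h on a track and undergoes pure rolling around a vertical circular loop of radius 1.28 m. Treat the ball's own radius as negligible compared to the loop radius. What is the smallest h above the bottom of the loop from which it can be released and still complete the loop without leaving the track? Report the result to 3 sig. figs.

h_min ≈ 3.46 m

The moment of inertia is (2/5)MR², giving k ≡ I/(MR²) = 0.4.
At the top of the loop, the minimum-contact condition is Mg = Mv_top²/r, so v_top² = gr.
With ω = v/R, the kinetic energy at speed v is ½(1+k)Mv² = (7/10)Mv².
Energy conservation from release (height h) to the top (height 2r): Mgh = Mg(2r) + (7/10)M·gr.
Thus h_min = 2r + (1+k)r/2 = r(2 + 1.4/2) = 1.28 × 2.7 ≈ 3.46 m.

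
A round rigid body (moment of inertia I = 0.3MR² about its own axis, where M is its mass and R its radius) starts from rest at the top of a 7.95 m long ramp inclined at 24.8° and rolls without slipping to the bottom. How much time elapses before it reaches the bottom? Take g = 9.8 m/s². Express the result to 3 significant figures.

With I = 0.3MR², the ratio k = I/(MR²) is 0.3.
Newton's second law down the slope: Mg sinθ − f = Ma. The torque equation fR = Iα (with α = a/R) gives f = kMa.
Hence a = g sinθ/(1+k) = 9.8×sin24.8°/1.3 = 3.162 m/s².
Starting from rest, L = ½at², so t = √(2L/a) = √(2×7.95/3.162) ≈ 2.24 s.

t ≈ 2.24 s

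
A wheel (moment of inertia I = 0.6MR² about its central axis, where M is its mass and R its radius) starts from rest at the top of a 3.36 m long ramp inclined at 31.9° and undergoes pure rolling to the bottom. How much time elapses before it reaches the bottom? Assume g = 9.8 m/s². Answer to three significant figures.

Here I = 0.6MR², so the shape factor k = I/(MR²) = 0.6.
Translational: Mg sinθ − f = Ma. Rotational about the CM: fR = Iα = kMRa, so f = kMa.
Hence a = g sinθ/(1+k) = 9.8×sin31.9°/1.6 = 3.237 m/s².
Starting from rest, L = ½at², so t = √(2L/a) = √(2×3.36/3.237) ≈ 1.44 s.

t ≈ 1.44 s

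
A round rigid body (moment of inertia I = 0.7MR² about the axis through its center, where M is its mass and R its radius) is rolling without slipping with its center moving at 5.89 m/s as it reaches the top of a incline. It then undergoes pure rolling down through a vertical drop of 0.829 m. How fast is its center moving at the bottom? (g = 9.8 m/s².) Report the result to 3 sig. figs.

Here I = 0.7MR², so the shape factor k = I/(MR²) = 0.7.
Pure rolling means v = ωR; then KE = ½Mv² + ½I(v/R)² = ½(1+k)Mv² = (17/20)Mv².
Conserving energy between top and bottom: (17/20)Mv² = (17/20)Mv₀² + Mgh, hence v² = v₀² + 2gh/(1+k).
v = √(5.89² + 2×9.8×0.829/1.7) = √44.25 ≈ 6.65 m/s.

v ≈ 6.65 m/s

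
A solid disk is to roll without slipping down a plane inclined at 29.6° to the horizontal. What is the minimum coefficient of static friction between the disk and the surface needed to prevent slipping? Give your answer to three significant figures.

With I = (1/2)MR², the ratio k = I/(MR²) is 0.5.
Newton's second law down the slope: Mg sinθ − f = Ma. The torque equation fR = Iα (with α = a/R) gives f = kMa.
These give a = g sinθ/(1+k) and the required friction f = kMg sinθ/(1+k).
The normal force is N = Mg cosθ, so μ_min = f/N = k tanθ/(1+k).
μ_min = 0.5 × tan29.6° / 1.5 ≈ 0.189.

μ_min ≈ 0.189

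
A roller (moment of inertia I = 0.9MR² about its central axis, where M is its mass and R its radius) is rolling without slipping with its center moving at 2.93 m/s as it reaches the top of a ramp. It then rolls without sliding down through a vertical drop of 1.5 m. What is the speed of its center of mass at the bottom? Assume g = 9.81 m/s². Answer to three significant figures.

v ≈ 4.91 m/s

The moment of inertia is 0.9MR², giving k ≡ I/(MR²) = 0.9.
Since it rolls without slipping, ω = v/R and KE = ½Mv² + ½Iω² = ½(1+k)Mv² = (19/20)Mv².
Energy conservation: (19/20)Mv₀² + Mgh = (19/20)Mv², so v² = v₀² + 2gh/(1+k).
v = √(2.93² + 2×9.81×1.5/1.9) = √24.07 ≈ 4.91 m/s.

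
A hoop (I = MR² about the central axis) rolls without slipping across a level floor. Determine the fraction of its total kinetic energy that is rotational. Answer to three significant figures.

With I = MR², the ratio k = I/(MR²) is 1.
With ω = v/R, KE_trans = ½Mv² and KE_rot = ½Iω² = ½kMv², so KE_total = ½(1+k)Mv².
The rotational fraction is therefore k/(1+k) = 1/2 ≈ 0.500.

fraction ≈ 0.500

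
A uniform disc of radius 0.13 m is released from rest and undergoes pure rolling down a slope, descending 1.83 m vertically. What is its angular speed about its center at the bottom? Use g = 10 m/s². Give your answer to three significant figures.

With I = (1/2)MR², the ratio k = I/(MR²) is 0.5.
Since it rolls without slipping, ω = v/R and KE = ½Mv² + ½Iω² = ½(1+k)Mv² = (3/4)Mv².
Energy conservation Mgh = ½(1+k)Mv² gives v = √(2gh/(1+k)) = √(2 × 10 × 1.83 / 1.5) = 4.94 m/s.
Then ω = v/R = 4.94 / 0.13 ≈ 38.0 rad/s.

ω ≈ 38.0 rad/s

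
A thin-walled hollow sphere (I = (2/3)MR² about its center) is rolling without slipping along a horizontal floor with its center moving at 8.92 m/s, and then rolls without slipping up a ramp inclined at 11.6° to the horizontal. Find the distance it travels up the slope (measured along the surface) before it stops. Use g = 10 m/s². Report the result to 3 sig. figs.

d ≈ 33.0 m

The moment of inertia is (2/3)MR², giving k ≡ I/(MR²) = 2/3.
Rolling without slipping gives ω = v/R, so the total kinetic energy is ½Mv² + ½Iω² = ½(1+k)Mv² = (5/6)Mv².
Setting this equal to Mgh gives the vertical rise h = (1+k)v₀²/(2g) = 1.667×8.92²/(2×10) = 6.631 m.
The distance along the slope is d = h/sinθ = 6.631/sin11.6° ≈ 33.0 m.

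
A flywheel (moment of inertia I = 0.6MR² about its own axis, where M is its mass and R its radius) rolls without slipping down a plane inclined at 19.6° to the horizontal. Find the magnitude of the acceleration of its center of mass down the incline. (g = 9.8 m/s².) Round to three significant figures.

a ≈ 2.05 m/s²

For this body I = 0.6MR², i.e. k = I/(MR²) = 0.6.
Along the incline Mg sinθ − f = Ma, and torque about the center fR = Iα = kMR²(a/R) gives f = kMa.
Eliminating f: Mg sinθ = (1+k)Ma, so a = g sinθ/(1+k) = 9.8 × sin19.6° / 1.6 ≈ 2.05 m/s².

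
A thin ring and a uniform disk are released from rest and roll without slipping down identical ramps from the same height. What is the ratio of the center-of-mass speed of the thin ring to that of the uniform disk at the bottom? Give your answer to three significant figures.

v_ratio ≈ 0.866

Each satisfies Mgh = ½(1+k)Mv² with k = I/(MR²), so v ∝ 1/√(1+k).
For the thin ring k = 1; for the uniform disk k = 0.5.
v₁/v₂ = √((1+k₂)/(1+k₁)) = √(1.5/2) ≈ 0.866.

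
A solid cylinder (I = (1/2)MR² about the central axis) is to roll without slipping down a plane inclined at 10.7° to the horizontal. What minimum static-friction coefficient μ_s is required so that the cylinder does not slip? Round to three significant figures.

The moment of inertia is (1/2)MR², giving k ≡ I/(MR²) = 0.5.
Along the incline Mg sinθ − f = Ma, and torque about the center fR = Iα = kMR²(a/R) gives f = kMa.
These give a = g sinθ/(1+k) and the required friction f = kMg sinθ/(1+k).
With N = Mg cosθ, the no-slip condition f ≤ μN gives μ_min = f/N = k tanθ/(1+k).
μ_min = 0.5 × tan10.7° / 1.5 ≈ 0.0630.

μ_min ≈ 0.0630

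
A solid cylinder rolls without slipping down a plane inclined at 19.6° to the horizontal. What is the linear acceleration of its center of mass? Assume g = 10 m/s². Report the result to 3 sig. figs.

With I = (1/2)MR², the ratio k = I/(MR²) is 0.5.
Translational: Mg sinθ − f = Ma. Rotational about the CM: fR = Iα = kMRa, so f = kMa.
Eliminating f: Mg sinθ = (1+k)Ma, so a = g sinθ/(1+k) = 10 × sin19.6° / 1.5 ≈ 2.24 m/s².

a ≈ 2.24 m/s²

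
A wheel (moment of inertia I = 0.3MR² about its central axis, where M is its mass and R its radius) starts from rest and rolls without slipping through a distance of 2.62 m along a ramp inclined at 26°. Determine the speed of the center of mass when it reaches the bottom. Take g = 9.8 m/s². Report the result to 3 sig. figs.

v ≈ 4.16 m/s

For this body I = 0.3MR², i.e. k = I/(MR²) = 0.3.
Since it rolls without slipping, ω = v/R and KE = ½Mv² + ½Iω² = ½(1+k)Mv² = (13/20)Mv².
The vertical drop is h = L sinθ = 2.62 × sin26° = 1.149 m.
Setting Mgh = (13/20)Mv² gives v = √(2gh/(1+k)) = √(2·9.8·1.149/1.3) ≈ 4.16 m/s.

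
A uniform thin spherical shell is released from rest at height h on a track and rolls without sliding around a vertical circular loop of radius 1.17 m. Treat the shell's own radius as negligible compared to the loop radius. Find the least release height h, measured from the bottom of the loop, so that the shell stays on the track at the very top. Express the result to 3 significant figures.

h_min ≈ 3.32 m

With I = (2/3)MR², the ratio k = I/(MR²) is 2/3.
At the top, contact is just lost when gravity alone supplies the centripetal force: Mg = Mv_top²/r, i.e. v_top² = gr.
With ω = v/R, the kinetic energy at speed v is ½(1+k)Mv² = (5/6)Mv².
Energy conservation from release (height h) to the top (height 2r): Mgh = Mg(2r) + (5/6)M·gr.
Thus h_min = 2r + (1+k)r/2 = r(2 + 1.667/2) = 1.17 × 2.833 ≈ 3.32 m.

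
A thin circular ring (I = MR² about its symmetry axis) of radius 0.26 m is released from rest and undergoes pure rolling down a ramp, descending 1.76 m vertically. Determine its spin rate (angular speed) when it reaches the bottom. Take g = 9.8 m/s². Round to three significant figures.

Here I = MR², so the shape factor k = I/(MR²) = 1.
Rolling without slipping gives ω = v/R, so the total kinetic energy is ½Mv² + ½Iω² = ½(1+k)Mv² = Mv².
Energy conservation Mgh = ½(1+k)Mv² gives v = √(2gh/(1+k)) = √(2 × 9.8 × 1.76 / 2) = 4.153 m/s.
Then ω = v/R = 4.153 / 0.26 ≈ 16.0 rad/s.

ω ≈ 16.0 rad/s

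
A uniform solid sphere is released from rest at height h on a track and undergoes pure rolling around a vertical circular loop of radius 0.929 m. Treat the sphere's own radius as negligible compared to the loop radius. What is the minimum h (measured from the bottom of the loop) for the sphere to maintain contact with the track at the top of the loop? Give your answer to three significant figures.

The moment of inertia is (2/5)MR², giving k ≡ I/(MR²) = 0.4.
At the top, contact is just lost when gravity alone supplies the centripetal force: Mg = Mv_top²/r, i.e. v_top² = gr.
With ω = v/R, the kinetic energy at speed v is ½(1+k)Mv² = (7/10)Mv².
Energy conservation from release (height h) to the top (height 2r): Mgh = Mg(2r) + (7/10)M·gr.
Thus h_min = 2r + (1+k)r/2 = r(2 + 1.4/2) = 0.929 × 2.7 ≈ 2.51 m.

h_min ≈ 2.51 m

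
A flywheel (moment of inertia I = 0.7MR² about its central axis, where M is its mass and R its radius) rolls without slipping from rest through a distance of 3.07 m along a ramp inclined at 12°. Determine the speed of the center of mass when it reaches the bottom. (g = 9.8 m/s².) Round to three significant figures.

The moment of inertia is 0.7MR², giving k ≡ I/(MR²) = 0.7.
Rolling without slipping gives ω = v/R, so the total kinetic energy is ½Mv² + ½Iω² = ½(1+k)Mv² = (17/20)Mv².
The vertical drop is h = L sinθ = 3.07 × sin12° = 0.6383 m.
Setting Mgh = (17/20)Mv² gives v = √(2gh/(1+k)) = √(2·9.8·0.6383/1.7) ≈ 2.71 m/s.

v ≈ 2.71 m/s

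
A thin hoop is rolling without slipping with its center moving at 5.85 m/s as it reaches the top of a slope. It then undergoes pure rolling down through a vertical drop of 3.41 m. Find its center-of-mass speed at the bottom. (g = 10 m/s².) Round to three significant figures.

With I = MR², the ratio k = I/(MR²) is 1.
Rolling without slipping gives ω = v/R, so the total kinetic energy is ½Mv² + ½Iω² = ½(1+k)Mv² = Mv².
Conserving energy between top and bottom: Mv² = Mv₀² + Mgh, hence v² = v₀² + 2gh/(1+k).
v = √(5.85² + 2×10×3.41/2) = √68.32 ≈ 8.27 m/s.

v ≈ 8.27 m/s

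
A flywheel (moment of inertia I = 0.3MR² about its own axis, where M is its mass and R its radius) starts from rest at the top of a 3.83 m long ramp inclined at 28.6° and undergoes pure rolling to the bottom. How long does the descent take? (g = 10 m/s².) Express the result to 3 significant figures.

t ≈ 1.44 s

The moment of inertia is 0.3MR², giving k ≡ I/(MR²) = 0.3.
Along the incline Mg sinθ − f = Ma, and torque about the center fR = Iα = kMR²(a/R) gives f = kMa.
Hence a = g sinθ/(1+k) = 10×sin28.6°/1.3 = 3.682 m/s².
Starting from rest, L = ½at², so t = √(2L/a) = √(2×3.83/3.682) ≈ 1.44 s.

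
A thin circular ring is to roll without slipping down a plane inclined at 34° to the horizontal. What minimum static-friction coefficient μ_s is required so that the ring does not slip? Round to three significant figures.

The moment of inertia is MR², giving k ≡ I/(MR²) = 1.
Newton's second law down the slope: Mg sinθ − f = Ma. The torque equation fR = Iα (with α = a/R) gives f = kMa.
These give a = g sinθ/(1+k) and the required friction f = kMg sinθ/(1+k).
With N = Mg cosθ, the no-slip condition f ≤ μN gives μ_min = f/N = k tanθ/(1+k).
μ_min = 1 × tan34° / 2 ≈ 0.337.

μ_min ≈ 0.337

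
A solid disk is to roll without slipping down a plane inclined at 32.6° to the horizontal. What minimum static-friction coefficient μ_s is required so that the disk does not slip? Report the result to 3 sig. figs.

With I = (1/2)MR², the ratio k = I/(MR²) is 0.5.
Translational: Mg sinθ − f = Ma. Rotational about the CM: fR = Iα = kMRa, so f = kMa.
These give a = g sinθ/(1+k) and the required friction f = kMg sinθ/(1+k).
The normal force is N = Mg cosθ, so μ_min = f/N = k tanθ/(1+k).
μ_min = 0.5 × tan32.6° / 1.5 ≈ 0.213.

μ_min ≈ 0.213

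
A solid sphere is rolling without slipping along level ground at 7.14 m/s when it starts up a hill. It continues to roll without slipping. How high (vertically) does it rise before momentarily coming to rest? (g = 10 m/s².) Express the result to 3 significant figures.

Here I = (2/5)MR², so the shape factor k = I/(MR²) = 0.4.
The rolling condition ω = v/R makes the rotational term ½I(v/R)² = ½kMv², so KE_total = ½(1+k)Mv² = (7/10)Mv².
All of this converts to potential energy at the highest point: (7/10)Mv₀² = Mgh.
Thus h = (1+k)v₀²/(2g) = 1.4 × 7.14² / (2 × 10) ≈ 3.57 m.

h ≈ 3.57 m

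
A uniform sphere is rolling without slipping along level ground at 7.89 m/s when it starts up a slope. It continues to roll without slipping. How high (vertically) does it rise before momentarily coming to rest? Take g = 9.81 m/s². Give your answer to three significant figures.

Here I = (2/5)MR², so the shape factor k = I/(MR²) = 0.4.
Since it rolls without slipping, ω = v/R and KE = ½Mv² + ½Iω² = ½(1+k)Mv² = (7/10)Mv².
At the top the kinetic energy is zero, so (7/10)Mv₀² = Mgh.
Thus h = (1+k)v₀²/(2g) = 1.4 × 7.89² / (2 × 9.81) ≈ 4.44 m.

h ≈ 4.44 m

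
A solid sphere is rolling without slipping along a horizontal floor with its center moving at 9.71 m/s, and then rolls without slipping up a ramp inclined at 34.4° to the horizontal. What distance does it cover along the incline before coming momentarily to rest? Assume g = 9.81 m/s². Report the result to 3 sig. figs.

d ≈ 11.9 m

The moment of inertia is (2/5)MR², giving k ≡ I/(MR²) = 0.4.
Since it rolls without slipping, ω = v/R and KE = ½Mv² + ½Iω² = ½(1+k)Mv² = (7/10)Mv².
Setting this equal to Mgh gives the vertical rise h = (1+k)v₀²/(2g) = 1.4×9.71²/(2×9.81) = 6.728 m.
Along the incline, d = h/sinθ = 6.728/sin34.4° ≈ 11.9 m.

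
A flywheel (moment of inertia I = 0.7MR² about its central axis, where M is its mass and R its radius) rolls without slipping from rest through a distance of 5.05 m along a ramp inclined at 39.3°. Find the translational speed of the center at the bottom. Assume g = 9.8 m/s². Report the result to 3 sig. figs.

Here I = 0.7MR², so the shape factor k = I/(MR²) = 0.7.
Pure rolling means v = ωR; then KE = ½Mv² + ½I(v/R)² = ½(1+k)Mv² = (17/20)Mv².
The vertical drop is h = L sinθ = 5.05 × sin39.3° = 3.199 m.
Setting Mgh = (17/20)Mv² gives v = √(2gh/(1+k)) = √(2·9.8·3.199/1.7) ≈ 6.07 m/s.

v ≈ 6.07 m/s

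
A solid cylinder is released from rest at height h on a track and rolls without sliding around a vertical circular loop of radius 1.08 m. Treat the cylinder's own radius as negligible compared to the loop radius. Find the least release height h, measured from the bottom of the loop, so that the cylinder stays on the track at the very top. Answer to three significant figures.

For this body I = (1/2)MR², i.e. k = I/(MR²) = 0.5.
At the top of the loop, the minimum-contact condition is Mg = Mv_top²/r, so v_top² = gr.
With ω = v/R, the kinetic energy at speed v is ½(1+k)Mv² = (3/4)Mv².
Energy conservation from release (height h) to the top (height 2r): Mgh = Mg(2r) + (3/4)M·gr.
Thus h_min = 2r + (1+k)r/2 = r(2 + 1.5/2) = 1.08 × 2.75 ≈ 2.97 m.

h_min ≈ 2.97 m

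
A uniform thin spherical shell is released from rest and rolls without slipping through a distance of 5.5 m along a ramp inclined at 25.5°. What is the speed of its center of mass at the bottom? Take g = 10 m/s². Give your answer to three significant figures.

v ≈ 5.33 m/s

Here I = (2/3)MR², so the shape factor k = I/(MR²) = 2/3.
Since it rolls without slipping, ω = v/R and KE = ½Mv² + ½Iω² = ½(1+k)Mv² = (5/6)Mv².
The vertical drop is h = L sinθ = 5.5 × sin25.5° = 2.368 m.
Energy conservation: Mgh = (5/6)Mv², so v = √(2gh/(1+k)) = √(2 × 10 × 2.368 / 1.667) ≈ 5.33 m/s.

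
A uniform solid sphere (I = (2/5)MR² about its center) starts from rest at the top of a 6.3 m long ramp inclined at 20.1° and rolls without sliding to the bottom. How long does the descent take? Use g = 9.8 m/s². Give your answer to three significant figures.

t ≈ 2.29 s

The moment of inertia is (2/5)MR², giving k ≡ I/(MR²) = 0.4.
Newton's second law down the slope: Mg sinθ − f = Ma. The torque equation fR = Iα (with α = a/R) gives f = kMa.
Hence a = g sinθ/(1+k) = 9.8×sin20.1°/1.4 = 2.406 m/s².
Starting from rest, L = ½at², so t = √(2L/a) = √(2×6.3/2.406) ≈ 2.29 s.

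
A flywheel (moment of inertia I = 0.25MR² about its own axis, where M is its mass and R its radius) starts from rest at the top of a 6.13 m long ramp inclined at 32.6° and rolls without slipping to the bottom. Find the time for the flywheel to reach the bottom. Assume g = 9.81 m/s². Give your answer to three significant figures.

t ≈ 1.70 s

With I = 0.25MR², the ratio k = I/(MR²) is 0.25.
Along the incline Mg sinθ − f = Ma, and torque about the center fR = Iα = kMR²(a/R) gives f = kMa.
Hence a = g sinθ/(1+k) = 9.81×sin32.6°/1.25 = 4.228 m/s².
With constant a from rest, t = √(2L/a) = √(2·6.13/4.228) ≈ 1.70 s.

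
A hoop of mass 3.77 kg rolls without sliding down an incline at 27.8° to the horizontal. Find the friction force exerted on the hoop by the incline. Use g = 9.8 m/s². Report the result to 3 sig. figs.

f ≈ 8.62 N

With I = MR², the ratio k = I/(MR²) is 1.
Translational: Mg sinθ − f = Ma. Rotational about the CM: fR = Iα = kMRa, so f = kMa.
Combining, a = g sinθ/(1+k) and f = kMa = kMg sinθ/(1+k).
f = 1 × 3.77 × 9.8 × sin27.8° / 2 ≈ 8.62 N.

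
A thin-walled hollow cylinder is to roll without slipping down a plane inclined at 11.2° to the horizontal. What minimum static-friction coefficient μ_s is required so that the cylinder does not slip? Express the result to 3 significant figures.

The moment of inertia is MR², giving k ≡ I/(MR²) = 1.
Along the incline Mg sinθ − f = Ma, and torque about the center fR = Iα = kMR²(a/R) gives f = kMa.
These give a = g sinθ/(1+k) and the required friction f = kMg sinθ/(1+k).
The normal force is N = Mg cosθ, so μ_min = f/N = k tanθ/(1+k).
μ_min = 1 × tan11.2° / 2 ≈ 0.0990.

μ_min ≈ 0.0990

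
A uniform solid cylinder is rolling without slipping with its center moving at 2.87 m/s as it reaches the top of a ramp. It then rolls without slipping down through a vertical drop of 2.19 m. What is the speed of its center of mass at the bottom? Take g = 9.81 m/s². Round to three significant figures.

With I = (1/2)MR², the ratio k = I/(MR²) is 0.5.
Pure rolling means v = ωR; then KE = ½Mv² + ½I(v/R)² = ½(1+k)Mv² = (3/4)Mv².
Energy conservation: (3/4)Mv₀² + Mgh = (3/4)Mv², so v² = v₀² + 2gh/(1+k).
v = √(2.87² + 2×9.81×2.19/1.5) = √36.88 ≈ 6.07 m/s.

v ≈ 6.07 m/s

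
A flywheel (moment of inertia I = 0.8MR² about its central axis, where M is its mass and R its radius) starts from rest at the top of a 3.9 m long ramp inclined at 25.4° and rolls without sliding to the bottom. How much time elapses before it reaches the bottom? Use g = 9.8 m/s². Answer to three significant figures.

The moment of inertia is 0.8MR², giving k ≡ I/(MR²) = 0.8.
Translational: Mg sinθ − f = Ma. Rotational about the CM: fR = Iα = kMRa, so f = kMa.
Hence a = g sinθ/(1+k) = 9.8×sin25.4°/1.8 = 2.335 m/s².
Starting from rest, L = ½at², so t = √(2L/a) = √(2×3.9/2.335) ≈ 1.83 s.

t ≈ 1.83 s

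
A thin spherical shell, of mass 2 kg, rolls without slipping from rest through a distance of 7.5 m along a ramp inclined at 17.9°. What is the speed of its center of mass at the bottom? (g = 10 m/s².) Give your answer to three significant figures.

The moment of inertia is (2/3)MR², giving k ≡ I/(MR²) = 2/3.
Rolling without slipping gives ω = v/R, so the total kinetic energy is ½Mv² + ½Iω² = ½(1+k)Mv² = (5/6)Mv².
The vertical drop is h = L sinθ = 7.5 × sin17.9° = 2.305 m.
Energy conservation: Mgh = (5/6)Mv², so v = √(2gh/(1+k)) = √(2 × 10 × 2.305 / 1.667) ≈ 5.26 m/s.

v ≈ 5.26 m/s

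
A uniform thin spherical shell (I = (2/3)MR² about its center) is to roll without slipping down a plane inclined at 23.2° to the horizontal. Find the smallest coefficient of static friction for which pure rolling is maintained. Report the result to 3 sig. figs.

With I = (2/3)MR², the ratio k = I/(MR²) is 2/3.
Along the incline Mg sinθ − f = Ma, and torque about the center fR = Iα = kMR²(a/R) gives f = kMa.
These give a = g sinθ/(1+k) and the required friction f = kMg sinθ/(1+k).
With N = Mg cosθ, the no-slip condition f ≤ μN gives μ_min = f/N = k tanθ/(1+k).
μ_min = (2/3) × tan23.2° / 1.667 ≈ 0.171.

μ_min ≈ 0.171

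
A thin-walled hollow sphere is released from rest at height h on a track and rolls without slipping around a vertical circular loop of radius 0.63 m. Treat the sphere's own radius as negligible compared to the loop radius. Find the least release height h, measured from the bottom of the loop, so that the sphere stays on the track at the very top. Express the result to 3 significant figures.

The moment of inertia is (2/3)MR², giving k ≡ I/(MR²) = 2/3.
At the top of the loop, the minimum-contact condition is Mg = Mv_top²/r, so v_top² = gr.
With ω = v/R, the kinetic energy at speed v is ½(1+k)Mv² = (5/6)Mv².
Energy conservation from release (height h) to the top (height 2r): Mgh = Mg(2r) + (5/6)M·gr.
Thus h_min = 2r + (1+k)r/2 = r(2 + 1.667/2) = 0.63 × 2.833 ≈ 1.79 m.

h_min ≈ 1.79 m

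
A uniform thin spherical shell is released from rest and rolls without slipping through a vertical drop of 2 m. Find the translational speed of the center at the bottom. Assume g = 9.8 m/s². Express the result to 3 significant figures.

v ≈ 4.85 m/s

Here I = (2/3)MR², so the shape factor k = I/(MR²) = 2/3.
The rolling condition ω = v/R makes the rotational term ½I(v/R)² = ½kMv², so KE_total = ½(1+k)Mv² = (5/6)Mv².
Setting Mgh = (5/6)Mv² gives v = √(2gh/(1+k)) = √(2·9.8·2/1.667) ≈ 4.85 m/s.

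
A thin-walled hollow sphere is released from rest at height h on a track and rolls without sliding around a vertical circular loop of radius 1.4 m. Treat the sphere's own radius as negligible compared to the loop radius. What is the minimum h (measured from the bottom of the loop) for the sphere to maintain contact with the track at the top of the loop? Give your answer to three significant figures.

With I = (2/3)MR², the ratio k = I/(MR²) is 2/3.
At the top of the loop, the minimum-contact condition is Mg = Mv_top²/r, so v_top² = gr.
With ω = v/R, the kinetic energy at speed v is ½(1+k)Mv² = (5/6)Mv².
Energy conservation from release (height h) to the top (height 2r): Mgh = Mg(2r) + (5/6)M·gr.
Thus h_min = 2r + (1+k)r/2 = r(2 + 1.667/2) = 1.4 × 2.833 ≈ 3.97 m.

h_min ≈ 3.97 m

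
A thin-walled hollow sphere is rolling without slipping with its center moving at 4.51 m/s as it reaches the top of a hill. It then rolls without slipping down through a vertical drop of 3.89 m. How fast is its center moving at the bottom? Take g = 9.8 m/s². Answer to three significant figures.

With I = (2/3)MR², the ratio k = I/(MR²) is 2/3.
Since it rolls without slipping, ω = v/R and KE = ½Mv² + ½Iω² = ½(1+k)Mv² = (5/6)Mv².
Energy conservation: (5/6)Mv₀² + Mgh = (5/6)Mv², so v² = v₀² + 2gh/(1+k).
v = √(4.51² + 2×9.8×3.89/1.667) = √66.09 ≈ 8.13 m/s.

v ≈ 8.13 m/s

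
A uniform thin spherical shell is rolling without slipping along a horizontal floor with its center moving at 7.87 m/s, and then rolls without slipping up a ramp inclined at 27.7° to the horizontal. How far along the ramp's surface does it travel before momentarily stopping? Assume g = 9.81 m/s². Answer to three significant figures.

Here I = (2/3)MR², so the shape factor k = I/(MR²) = 2/3.
Pure rolling means v = ωR; then KE = ½Mv² + ½I(v/R)² = ½(1+k)Mv² = (5/6)Mv².
Setting this equal to Mgh gives the vertical rise h = (1+k)v₀²/(2g) = 1.667×7.87²/(2×9.81) = 5.261 m.
The distance along the slope is d = h/sinθ = 5.261/sin27.7° ≈ 11.3 m.

d ≈ 11.3 m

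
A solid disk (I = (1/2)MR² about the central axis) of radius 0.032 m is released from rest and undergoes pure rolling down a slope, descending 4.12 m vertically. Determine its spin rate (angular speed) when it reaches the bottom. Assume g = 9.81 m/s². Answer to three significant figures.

With I = (1/2)MR², the ratio k = I/(MR²) is 0.5.
Since it rolls without slipping, ω = v/R and KE = ½Mv² + ½Iω² = ½(1+k)Mv² = (3/4)Mv².
Energy conservation Mgh = ½(1+k)Mv² gives v = √(2gh/(1+k)) = √(2 × 9.81 × 4.12 / 1.5) = 7.341 m/s.
The angular speed follows from ω = v/R = 7.341/0.032 ≈ 229 rad/s.

ω ≈ 229 rad/s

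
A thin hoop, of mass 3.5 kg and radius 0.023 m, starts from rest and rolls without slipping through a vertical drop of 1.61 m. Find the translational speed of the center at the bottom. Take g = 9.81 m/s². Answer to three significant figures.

Here I = MR², so the shape factor k = I/(MR²) = 1.
Since it rolls without slipping, ω = v/R and KE = ½Mv² + ½Iω² = ½(1+k)Mv² = Mv².
Setting Mgh = Mv² gives v = √(2gh/(1+k)) = √(2·9.81·1.61/2) ≈ 3.97 m/s.

v ≈ 3.97 m/s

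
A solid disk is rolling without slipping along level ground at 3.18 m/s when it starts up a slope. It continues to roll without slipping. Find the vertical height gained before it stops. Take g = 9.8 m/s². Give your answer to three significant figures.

For this body I = (1/2)MR², i.e. k = I/(MR²) = 0.5.
Pure rolling means v = ωR; then KE = ½Mv² + ½I(v/R)² = ½(1+k)Mv² = (3/4)Mv².
At the top the kinetic energy is zero, so (3/4)Mv₀² = Mgh.
Thus h = (1+k)v₀²/(2g) = 1.5 × 3.18² / (2 × 9.8) ≈ 0.774 m.

h ≈ 0.774 m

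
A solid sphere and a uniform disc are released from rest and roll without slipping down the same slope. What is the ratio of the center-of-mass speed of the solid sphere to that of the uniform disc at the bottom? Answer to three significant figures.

v_ratio ≈ 1.04

Each satisfies Mgh = ½(1+k)Mv² with k = I/(MR²), so v ∝ 1/√(1+k).
For the solid sphere k = 0.4; for the uniform disc k = 0.5.
v₁/v₂ = √((1+k₂)/(1+k₁)) = √(1.5/1.4) ≈ 1.04.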